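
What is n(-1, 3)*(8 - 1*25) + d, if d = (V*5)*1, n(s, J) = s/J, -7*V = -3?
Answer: 164/21 ≈ 7.8095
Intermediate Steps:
V = 3/7 (V = -⅐*(-3) = 3/7 ≈ 0.42857)
d = 15/7 (d = ((3/7)*5)*1 = (15/7)*1 = 15/7 ≈ 2.1429)
n(-1, 3)*(8 - 1*25) + d = (-1/3)*(8 - 1*25) + 15/7 = (-1*⅓)*(8 - 25) + 15/7 = -⅓*(-17) + 15/7 = 17/3 + 15/7 = 164/21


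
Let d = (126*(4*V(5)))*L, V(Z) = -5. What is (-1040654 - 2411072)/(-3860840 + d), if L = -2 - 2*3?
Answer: 1725863/1920340 ≈ 0.89873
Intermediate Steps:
L = -8 (L = -2 - 6 = -8)
d = 20160 (d = (126*(4*(-5)))*(-8) = (126*(-20))*(-8) = -2520*(-8) = 20160)
(-1040654 - 2411072)/(-3860840 + d) = (-1040654 - 2411072)/(-3860840 + 20160) = -3451726/(-3840680) = -3451726*(-1/3840680) = 1725863/1920340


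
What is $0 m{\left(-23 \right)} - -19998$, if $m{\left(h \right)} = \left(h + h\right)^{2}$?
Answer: $19998$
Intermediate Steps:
$m{\left(h \right)} = 4 h^{2}$ ($m{\left(h \right)} = \left(2 h\right)^{2} = 4 h^{2}$)
$0 m{\left(-23 \right)} - -19998 = 0 \cdot 4 \left(-23\right)^{2} - -19998 = 0 \cdot 4 \cdot 529 + 19998 = 0 \cdot 2116 + 19998 = 0 + 19998 = 19998$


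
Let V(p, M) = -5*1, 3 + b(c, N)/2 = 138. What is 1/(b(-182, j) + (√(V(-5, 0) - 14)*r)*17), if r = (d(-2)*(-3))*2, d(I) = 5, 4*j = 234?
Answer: 3/55720 + 17*I*√19/167160 ≈ 5.3841e-5 + 0.0004433*I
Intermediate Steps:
j = 117/2 (j = (¼)*234 = 117/2 ≈ 58.500)
b(c, N) = 270 (b(c, N) = -6 + 2*138 = -6 + 276 = 270)
V(p, M) = -5
r = -30 (r = (5*(-3))*2 = -15*2 = -30)
1/(b(-182, j) + (√(V(-5, 0) - 14)*r)*17) = 1/(270 + (√(-5 - 14)*(-30))*17) = 1/(270 + (√(-19)*(-30))*17) = 1/(270 + ((I*√19)*(-30))*17) = 1/(270 - 30*I*√19*17) = 1/(270 - 510*I*√19)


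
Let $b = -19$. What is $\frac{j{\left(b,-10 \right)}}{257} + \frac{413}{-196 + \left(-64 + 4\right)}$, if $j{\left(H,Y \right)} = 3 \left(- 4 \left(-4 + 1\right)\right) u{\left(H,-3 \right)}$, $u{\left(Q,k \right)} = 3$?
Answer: $- \frac{78493}{65792} \approx -1.193$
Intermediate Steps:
$j{\left(H,Y \right)} = 108$ ($j{\left(H,Y \right)} = 3 \left(- 4 \left(-4 + 1\right)\right) 3 = 3 \left(\left(-4\right) \left(-3\right)\right) 3 = 3 \cdot 12 \cdot 3 = 36 \cdot 3 = 108$)
$\frac{j{\left(b,-10 \right)}}{257} + \frac{413}{-196 + \left(-64 + 4\right)} = \frac{108}{257} + \frac{413}{-196 + \left(-64 + 4\right)} = 108 \cdot \frac{1}{257} + \frac{413}{-196 - 60} = \frac{108}{257} + \frac{413}{-256} = \frac{108}{257} + 413 \left(- \frac{1}{256}\right) = \frac{108}{257} - \frac{413}{256} = - \frac{78493}{65792}$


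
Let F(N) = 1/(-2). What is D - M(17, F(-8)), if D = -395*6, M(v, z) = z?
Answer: -4739/2 ≈ -2369.5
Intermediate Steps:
F(N) = -½
D = -2370
D - M(17, F(-8)) = -2370 - 1*(-½) = -2370 + ½ = -4739/2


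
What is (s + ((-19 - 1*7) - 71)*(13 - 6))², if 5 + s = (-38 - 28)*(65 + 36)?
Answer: 54022500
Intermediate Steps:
s = -6671 (s = -5 + (-38 - 28)*(65 + 36) = -5 - 66*101 = -5 - 6666 = -6671)
(s + ((-19 - 1*7) - 71)*(13 - 6))² = (-6671 + ((-19 - 1*7) - 71)*(13 - 6))² = (-6671 + ((-19 - 7) - 71)*7)² = (-6671 + (-26 - 71)*7)² = (-6671 - 97*7)² = (-6671 - 679)² = (-7350)² = 54022500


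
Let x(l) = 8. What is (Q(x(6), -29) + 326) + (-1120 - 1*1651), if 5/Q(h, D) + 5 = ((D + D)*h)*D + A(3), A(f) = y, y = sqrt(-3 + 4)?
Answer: -32890135/13452 ≈ -2445.0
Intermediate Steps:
y = 1 (y = sqrt(1) = 1)
A(f) = 1
Q(h, D) = 5/(-4 + 2*h*D**2) (Q(h, D) = 5/(-5 + (((D + D)*h)*D + 1)) = 5/(-5 + (((2*D)*h)*D + 1)) = 5/(-5 + ((2*D*h)*D + 1)) = 5/(-5 + (2*h*D**2 + 1)) = 5/(-5 + (1 + 2*h*D**2)) = 5/(-4 + 2*h*D**2))
(Q(x(6), -29) + 326) + (-1120 - 1*1651) = (5/(2*(-2 + 8*(-29)**2)) + 326) + (-1120 - 1*1651) = (5/(2*(-2 + 8*841)) + 326) + (-1120 - 1651) = (5/(2*(-2 + 6728)) + 326) - 2771 = ((5/2)/6726 + 326) - 2771 = ((5/2)*(1/6726) + 326) - 2771 = (5/13452 + 326) - 2771 = 4385357/13452 - 2771 = -32890135/13452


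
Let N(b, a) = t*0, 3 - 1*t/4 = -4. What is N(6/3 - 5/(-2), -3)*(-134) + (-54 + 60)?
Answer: 6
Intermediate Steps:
t = 28 (t = 12 - 4*(-4) = 12 + 16 = 28)
N(b, a) = 0 (N(b, a) = 28*0 = 0)
N(6/3 - 5/(-2), -3)*(-134) + (-54 + 60) = 0*(-134) + (-54 + 60) = 0 + 6 = 6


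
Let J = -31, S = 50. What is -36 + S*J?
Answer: -1586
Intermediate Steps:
-36 + S*J = -36 + 50*(-31) = -36 - 1550 = -1586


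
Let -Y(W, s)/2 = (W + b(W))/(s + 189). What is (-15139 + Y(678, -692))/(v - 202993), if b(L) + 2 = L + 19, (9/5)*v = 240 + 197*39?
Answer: 22836513/299674322 ≈ 0.076204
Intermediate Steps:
v = 13205/3 (v = 5*(240 + 197*39)/9 = 5*(240 + 7683)/9 = (5/9)*7923 = 13205/3 ≈ 4401.7)
b(L) = 17 + L (b(L) = -2 + (L + 19) = -2 + (19 + L) = 17 + L)
Y(W, s) = -2*(17 + 2*W)/(189 + s) (Y(W, s) = -2*(W + (17 + W))/(s + 189) = -2*(17 + 2*W)/(189 + s))
(-15139 + Y(678, -692))/(v - 202993) = (-15139 + 2*(-17 - 2*678)/(189 - 692))/(13205/3 - 202993) = (-15139 + 2*(-17 - 1356)/(-503))/(-595774/3) = (-15139 + 2*(-1/503)*(-1373))*(-3/595774) = (-15139 + 2746/503)*(-3/595774) = -7612171/503*(-3/595774) = 22836513/299674322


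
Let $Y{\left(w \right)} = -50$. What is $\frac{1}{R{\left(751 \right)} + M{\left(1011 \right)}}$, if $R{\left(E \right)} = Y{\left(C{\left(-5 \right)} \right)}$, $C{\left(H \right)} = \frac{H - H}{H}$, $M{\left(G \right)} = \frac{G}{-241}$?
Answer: $- \frac{241}{13061} \approx -0.018452$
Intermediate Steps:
$M{\left(G \right)} = - \frac{G}{241}$ ($M{\left(G \right)} = G \left(- \frac{1}{241}\right) = - \frac{G}{241}$)
$C{\left(H \right)} = 0$ ($C{\left(H \right)} = \frac{0}{H} = 0$)
$R{\left(E \right)} = -50$
$\frac{1}{R{\left(751 \right)} + M{\left(1011 \right)}} = \frac{1}{-50 - \frac{1011}{241}} = \frac{1}{- \frac{13061}{241}} = - \frac{241}{13061}$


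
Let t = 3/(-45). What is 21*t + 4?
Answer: 13/5 ≈ 2.6000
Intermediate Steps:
t = -1/15 (t = 3*(-1/45) = -1/15 ≈ -0.066667)
21*t + 4 = 21*(-1/15) + 4 = -7/5 + 4 = 13/5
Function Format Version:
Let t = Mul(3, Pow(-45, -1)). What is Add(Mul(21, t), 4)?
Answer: Rational(13, 5) ≈ 2.6000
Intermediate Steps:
t = Rational(-1, 15) (t = Mul(3, Rational(-1, 45)) = Rational(-1, 15) ≈ -0.066667)
Add(Mul(21, t), 4) = Add(Mul(21, Rational(-1, 15)), 4) = Add(Rational(-7, 5), 4) = Rational(13, 5)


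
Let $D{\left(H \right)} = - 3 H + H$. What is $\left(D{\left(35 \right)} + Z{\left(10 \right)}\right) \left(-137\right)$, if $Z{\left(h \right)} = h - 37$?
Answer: $13289$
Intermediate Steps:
$Z{\left(h \right)} = -37 + h$
$D{\left(H \right)} = - 2 H$
$\left(D{\left(35 \right)} + Z{\left(10 \right)}\right) \left(-137\right) = \left(\left(-2\right) 35 + \left(-37 + 10\right)\right) \left(-137\right) = \left(-70 - 27\right) \left(-137\right) = \left(-97\right) \left(-137\right) = 13289$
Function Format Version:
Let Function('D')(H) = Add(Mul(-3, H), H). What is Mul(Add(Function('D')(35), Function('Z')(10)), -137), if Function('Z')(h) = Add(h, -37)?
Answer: 13289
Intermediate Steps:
Function('Z')(h) = Add(-37, h)
Function('D')(H) = Mul(-2, H)
Mul(Add(Function('D')(35), Function('Z')(10)), -137) = Mul(Add(Mul(-2, 35), Add(-37, 10)), -137) = Mul(Add(-70, -27), -137) = Mul(-97, -137) = 13289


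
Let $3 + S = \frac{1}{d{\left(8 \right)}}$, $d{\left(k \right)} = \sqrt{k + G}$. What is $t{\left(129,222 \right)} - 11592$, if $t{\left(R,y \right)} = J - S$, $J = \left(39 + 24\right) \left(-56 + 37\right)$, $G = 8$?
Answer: $- \frac{51145}{4} \approx -12786.0$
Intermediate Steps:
$J = -1197$ ($J = 63 \left(-19\right) = -1197$)
$d{\left(k \right)} = \sqrt{8 + k}$ ($d{\left(k \right)} = \sqrt{k + 8} = \sqrt{8 + k}$)
$S = - \frac{11}{4}$ ($S = -3 + \frac{1}{\sqrt{8 + 8}} = -3 + \frac{1}{\sqrt{16}} = -3 + \frac{1}{4} = - \frac{11}{4} \approx -2.75$)
$t{\left(R,y \right)} = - \frac{4777}{4}$ ($t{\left(R,y \right)} = -1197 - - \frac{11}{4} = -1197 + \frac{11}{4} = - \frac{4777}{4}$)
$t{\left(129,222 \right)} - 11592 = - \frac{4777}{4} - 11592 = - \frac{51145}{4}$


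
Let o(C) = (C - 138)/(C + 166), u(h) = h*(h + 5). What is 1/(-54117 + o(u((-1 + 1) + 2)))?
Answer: -45/2435296 ≈ -1.8478e-5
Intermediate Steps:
u(h) = h*(5 + h)
o(C) = (-138 + C)/(166 + C)
1/(-54117 + o(u((-1 + 1) + 2))) = 1/(-54117 + (-138 + ((-1 + 1) + 2)*(5 + ((-1 + 1) + 2)))/(166 + ((-1 + 1) + 2)*(5 + ((-1 + 1) + 2)))) = 1/(-54117 + (-138 + (0 + 2)*(5 + (0 + 2)))/(166 + (0 + 2)*(5 + (0 + 2)))) = 1/(-54117 + (-138 + 2*(5 + 2))/(166 + 2*(5 + 2))) = 1/(-54117 + (-138 + 2*7)/(166 + 2*7)) = 1/(-54117 + (-138 + 14)/(166 + 14)) = 1/(-54117 - 124/180) = 1/(-54117 + (1/180)*(-124)) = 1/(-54117 - 31/45) = 1/(-2435296/45) = -45/2435296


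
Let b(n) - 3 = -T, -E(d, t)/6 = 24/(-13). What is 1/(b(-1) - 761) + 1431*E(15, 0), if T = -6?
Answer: 154960115/9776 ≈ 15851.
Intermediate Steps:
E(d, t) = 144/13 (E(d, t) = -144/(-13) = -144*(-1)/13 = -6*(-24/13) = 144/13)
b(n) = 9 (b(n) = 3 - 1*(-6) = 3 + 6 = 9)
1/(b(-1) - 761) + 1431*E(15, 0) = 1/(9 - 761) + 1431*(144/13) = 1/(-752) + 206064/13 = -1/752 + 206064/13 = 154960115/9776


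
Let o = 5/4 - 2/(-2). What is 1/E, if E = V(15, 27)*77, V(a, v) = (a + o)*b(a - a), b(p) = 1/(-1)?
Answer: -4/5313 ≈ -0.00075287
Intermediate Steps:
b(p) = -1
o = 9/4 (o = 5*(¼) - 2*(-½) = 5/4 + 1 = 9/4 ≈ 2.2500)
V(a, v) = -9/4 - a (V(a, v) = (a + 9/4)*(-1) = (9/4 + a)*(-1) = -9/4 - a)
E = -5313/4 (E = (-9/4 - 1*15)*77 = (-9/4 - 15)*77 = -69/4*77 = -5313/4 ≈ -1328.3)
1/E = 1/(-5313/4) = -4/5313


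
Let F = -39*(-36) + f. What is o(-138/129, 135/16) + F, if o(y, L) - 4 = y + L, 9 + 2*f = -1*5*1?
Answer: 968957/688 ≈ 1408.4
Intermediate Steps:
f = -7 (f = -9/2 + (-1*5*1)/2 = -9/2 + (-5*1)/2 = -9/2 + (1/2)*(-5) = -9/2 - 5/2 = -7)
o(y, L) = 4 + L + y (o(y, L) = 4 + (y + L) = 4 + (L + y) = 4 + L + y)
F = 1397 (F = -39*(-36) - 7 = 1404 - 7 = 1397)
o(-138/129, 135/16) + F = (4 + 135/16 - 138/129) + 1397 = (4 + 135*(1/16) - 138*1/129) + 1397 = (4 + 135/16 - 46/43) + 1397 = 7821/688 + 1397 = 968957/688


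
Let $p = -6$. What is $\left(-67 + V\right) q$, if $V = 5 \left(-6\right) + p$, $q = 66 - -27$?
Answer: $-9579$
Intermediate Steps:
$q = 93$ ($q = 66 + 27 = 93$)
$V = -36$ ($V = 5 \left(-6\right) - 6 = -30 - 6 = -36$)
$\left(-67 + V\right) q = \left(-67 - 36\right) 93 = \left(-103\right) 93 = -9579$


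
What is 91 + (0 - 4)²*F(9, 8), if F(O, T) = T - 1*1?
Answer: 203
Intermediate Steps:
F(O, T) = -1 + T (F(O, T) = T - 1 = -1 + T)
91 + (0 - 4)²*F(9, 8) = 91 + (0 - 4)²*(-1 + 8) = 91 + (-4)²*7 = 91 + 16*7 = 91 + 112 = 203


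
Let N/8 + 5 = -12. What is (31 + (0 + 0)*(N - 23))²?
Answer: 961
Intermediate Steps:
N = -136 (N = -40 + 8*(-12) = -40 - 96 = -136)
(31 + (0 + 0)*(N - 23))² = (31 + (0 + 0)*(-136 - 23))² = (31 + 0*(-159))² = (31 + 0)² = 31² = 961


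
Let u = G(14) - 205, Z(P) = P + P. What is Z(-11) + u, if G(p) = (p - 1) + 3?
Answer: -211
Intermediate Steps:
Z(P) = 2*P
G(p) = 2 + p (G(p) = (-1 + p) + 3 = 2 + p)
u = -189 (u = (2 + 14) - 205 = 16 - 205 = -189)
Z(-11) + u = 2*(-11) - 189 = -22 - 189 = -211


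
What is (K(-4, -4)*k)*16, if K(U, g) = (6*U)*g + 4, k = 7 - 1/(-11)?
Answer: 124800/11 ≈ 11345.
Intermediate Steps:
k = 78/11 (k = 7 - 1*(-1/11) = 7 + 1/11 = 78/11 ≈ 7.0909)
K(U, g) = 4 + 6*U*g (K(U, g) = 6*U*g + 4 = 4 + 6*U*g)
(K(-4, -4)*k)*16 = ((4 + 6*(-4)*(-4))*(78/11))*16 = ((4 + 96)*(78/11))*16 = (100*(78/11))*16 = (7800/11)*16 = 124800/11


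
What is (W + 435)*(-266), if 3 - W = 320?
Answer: -31388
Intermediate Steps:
W = -317 (W = 3 - 1*320 = 3 - 320 = -317)
(W + 435)*(-266) = (-317 + 435)*(-266) = 118*(-266) = -31388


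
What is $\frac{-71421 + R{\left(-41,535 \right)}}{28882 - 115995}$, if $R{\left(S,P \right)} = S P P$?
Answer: $\frac{11806646}{87113} \approx 135.53$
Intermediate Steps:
$R{\left(S,P \right)} = S P^{2}$ ($R{\left(S,P \right)} = P S P = S P^{2}$)
$\frac{-71421 + R{\left(-41,535 \right)}}{28882 - 115995} = \frac{-71421 - 41 \cdot 535^{2}}{28882 - 115995} = \frac{-71421 - 11735225}{-87113} = \left(-71421 - 11735225\right) \left(- \frac{1}{87113}\right) = \left(-11806646\right) \left(- \frac{1}{87113}\right) = \frac{11806646}{87113}$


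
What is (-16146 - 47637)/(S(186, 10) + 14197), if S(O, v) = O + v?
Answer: -63783/14393 ≈ -4.4315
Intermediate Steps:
(-16146 - 47637)/(S(186, 10) + 14197) = (-16146 - 47637)/((186 + 10) + 14197) = -63783/(196 + 14197) = -63783/14393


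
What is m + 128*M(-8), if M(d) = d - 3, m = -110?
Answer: -1518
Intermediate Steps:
M(d) = -3 + d
m + 128*M(-8) = -110 + 128*(-3 - 8) = -110 + 128*(-11) = -110 - 1408 = -1518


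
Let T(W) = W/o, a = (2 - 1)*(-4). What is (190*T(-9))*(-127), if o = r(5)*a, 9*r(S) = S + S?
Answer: -195453/4 ≈ -48863.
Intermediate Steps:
r(S) = 2*S/9 (r(S) = (S + S)/9 = (2*S)/9 = 2*S/9)
a = -4 (a = 1*(-4) = -4)
o = -40/9 (o = ((2/9)*5)*(-4) = (10/9)*(-4) = -40/9 ≈ -4.4444)
T(W) = -9*W/40 (T(W) = W/(-40/9) = W*(-9/40) = -9*W/40)
(190*T(-9))*(-127) = (190*(-9/40*(-9)))*(-127) = (190*(81/40))*(-127) = (1539/4)*(-127) = -195453/4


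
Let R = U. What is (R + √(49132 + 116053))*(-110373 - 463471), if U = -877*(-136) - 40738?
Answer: -45066264696 - 573844*√165185 ≈ -4.5299e+10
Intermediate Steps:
U = 78534 (U = 119272 - 40738 = 78534)
R = 78534
(R + √(49132 + 116053))*(-110373 - 463471) = (78534 + √(49132 + 116053))*(-110373 - 463471) = (78534 + √165185)*(-573844) = -45066264696 - 573844*√165185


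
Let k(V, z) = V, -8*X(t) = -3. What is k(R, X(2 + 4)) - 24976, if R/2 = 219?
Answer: -24538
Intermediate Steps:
X(t) = 3/8 (X(t) = -1/8*(-3) = 3/8)
R = 438 (R = 2*219 = 438)
k(R, X(2 + 4)) - 24976 = 438 - 24976 = -24538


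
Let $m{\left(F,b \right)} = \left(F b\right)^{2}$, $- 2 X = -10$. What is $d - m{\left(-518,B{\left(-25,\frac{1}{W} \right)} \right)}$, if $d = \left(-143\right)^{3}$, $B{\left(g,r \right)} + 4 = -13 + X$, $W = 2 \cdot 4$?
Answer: $-41562863$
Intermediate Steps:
$X = 5$ ($X = \left(- \frac{1}{2}\right) \left(-10\right) = 5$)
$W = 8$
$B{\left(g,r \right)} = -12$ ($B{\left(g,r \right)} = -4 + \left(-13 + 5\right) = -4 - 8 = -12$)
$d = -2924207$
$m{\left(F,b \right)} = F^{2} b^{2}$
$d - m{\left(-518,B{\left(-25,\frac{1}{W} \right)} \right)} = -2924207 - \left(-518\right)^{2} \left(-12\right)^{2} = -2924207 - 268324 \cdot 144 = -2924207 - 38638656 = -41562863$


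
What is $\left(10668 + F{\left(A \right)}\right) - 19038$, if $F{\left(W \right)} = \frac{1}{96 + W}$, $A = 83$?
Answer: $- \frac{1498229}{179} \approx -8370.0$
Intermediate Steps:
$\left(10668 + F{\left(A \right)}\right) - 19038 = \left(10668 + \frac{1}{96 + 83}\right) - 19038 = \left(10668 + \frac{1}{179}\right) - 19038 = \frac{1909573}{179} - 19038 = - \frac{1498229}{179}$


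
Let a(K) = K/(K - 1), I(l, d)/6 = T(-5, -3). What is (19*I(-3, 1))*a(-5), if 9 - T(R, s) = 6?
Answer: 285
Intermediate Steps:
T(R, s) = 3 (T(R, s) = 9 - 1*6 = 9 - 6 = 3)
I(l, d) = 18 (I(l, d) = 6*3 = 18)
a(K) = K/(-1 + K)
(19*I(-3, 1))*a(-5) = (19*18)*(-5/(-1 - 5)) = 342*(-5/(-6)) = 342*(-5*(-⅙)) = 342*(⅚) = 285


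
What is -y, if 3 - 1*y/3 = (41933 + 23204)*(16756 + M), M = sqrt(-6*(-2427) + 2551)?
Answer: 3274306707 + 195411*sqrt(17113) ≈ 3.2999e+9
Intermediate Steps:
M = sqrt(17113) (M = sqrt(14562 + 2551) = sqrt(17113) ≈ 130.82)
y = -3274306707 - 195411*sqrt(17113) (y = 9 - 3*(41933 + 23204)*(16756 + sqrt(17113)) = 9 - 195411*(16756 + sqrt(17113)) = 9 - 3*(1091435572 + 65137*sqrt(17113)) = 9 + (-3274306716 - 195411*sqrt(17113)) = -3274306707 - 195411*sqrt(17113) ≈ -3.2999e+9)
-y = -(-3274306707 - 195411*sqrt(17113)) = 3274306707 + 195411*sqrt(17113)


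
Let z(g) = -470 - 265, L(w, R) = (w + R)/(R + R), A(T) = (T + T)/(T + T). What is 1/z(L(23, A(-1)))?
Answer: -1/735 ≈ -0.0013605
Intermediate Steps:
A(T) = 1 (A(T) = (2*T)/((2*T)) = (2*T)*(1/(2*T)) = 1)
L(w, R) = (R + w)/(2*R) (L(w, R) = (R + w)/((2*R)) = (R + w)*(1/(2*R)) = (R + w)/(2*R))
z(g) = -735
1/z(L(23, A(-1))) = 1/(-735) = -1/735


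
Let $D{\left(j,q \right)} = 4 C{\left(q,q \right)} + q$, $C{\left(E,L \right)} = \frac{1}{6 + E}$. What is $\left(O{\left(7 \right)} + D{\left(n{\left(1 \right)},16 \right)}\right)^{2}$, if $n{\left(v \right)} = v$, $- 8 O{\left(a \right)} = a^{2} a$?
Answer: $\frac{5517801}{7744} \approx 712.53$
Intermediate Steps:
$O{\left(a \right)} = - \frac{a^{3}}{8}$ ($O{\left(a \right)} = - \frac{a^{2} a}{8} = - \frac{a^{3}}{8}$)
$D{\left(j,q \right)} = q + \frac{4}{6 + q}$ ($D{\left(j,q \right)} = \frac{4}{6 + q} + q = q + \frac{4}{6 + q}$)
$\left(O{\left(7 \right)} + D{\left(n{\left(1 \right)},16 \right)}\right)^{2} = \left(- \frac{7^{3}}{8} + \frac{4 + 16 \left(6 + 16\right)}{6 + 16}\right)^{2} = \left(\left(- \frac{1}{8}\right) 343 + \frac{4 + 16 \cdot 22}{22}\right)^{2} = \left(- \frac{343}{8} + \frac{4 + 352}{22}\right)^{2} = \left(- \frac{343}{8} + \frac{1}{22} \cdot 356\right)^{2} = \left(- \frac{343}{8} + \frac{178}{11}\right)^{2} = \left(- \frac{2349}{88}\right)^{2} = \frac{5517801}{7744}$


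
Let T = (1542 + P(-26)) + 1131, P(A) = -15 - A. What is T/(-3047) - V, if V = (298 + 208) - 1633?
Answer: 311935/277 ≈ 1126.1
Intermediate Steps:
V = -1127 (V = 506 - 1633 = -1127)
T = 2684 (T = (1542 + (-15 - 1*(-26))) + 1131 = (1542 + (-15 + 26)) + 1131 = (1542 + 11) + 1131 = 1553 + 1131 = 2684)
T/(-3047) - V = 2684/(-3047) - 1*(-1127) = 2684*(-1/3047) + 1127 = -244/277 + 1127 = 311935/277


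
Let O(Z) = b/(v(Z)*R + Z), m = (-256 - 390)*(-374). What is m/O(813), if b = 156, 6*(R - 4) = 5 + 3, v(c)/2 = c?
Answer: 572903485/39 ≈ 1.4690e+7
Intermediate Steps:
v(c) = 2*c
m = 241604 (m = -646*(-374) = 241604)
R = 16/3 (R = 4 + (5 + 3)/6 = 4 + (⅙)*8 = 4 + 4/3 = 16/3 ≈ 5.3333)
O(Z) = 468/(35*Z) (O(Z) = 156/((2*Z)*(16/3) + Z) = 156/(32*Z/3 + Z) = 156/((35*Z/3)) = 156*(3/(35*Z)) = 468/(35*Z))
m/O(813) = 241604/(((468/35)/813)) = 241604/(((468/35)*(1/813))) = 241604/(156/9485) = 241604*(9485/156) = 572903485/39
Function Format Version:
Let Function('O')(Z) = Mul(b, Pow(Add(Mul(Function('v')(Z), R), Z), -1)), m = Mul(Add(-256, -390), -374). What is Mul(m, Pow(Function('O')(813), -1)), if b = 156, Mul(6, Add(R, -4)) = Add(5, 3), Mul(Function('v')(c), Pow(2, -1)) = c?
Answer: Rational(572903485, 39) ≈ 1.4690e+7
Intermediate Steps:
Function('v')(c) = Mul(2, c)
m = 241604 (m = Mul(-646, -374) = 241604)
R = Rational(16, 3) (R = Add(4, Mul(Rational(1, 6), Add(5, 3))) = Add(4, Mul(Rational(1, 6), 8)) = Add(4, Rational(4, 3)) = Rational(16, 3) ≈ 5.3333)
Function('O')(Z) = Mul(Rational(468, 35), Pow(Z, -1)) (Function('O')(Z) = Mul(156, Pow(Add(Mul(Mul(2, Z), Rational(16, 3)), Z), -1)) = Mul(156, Pow(Add(Mul(Rational(32, 3), Z), Z), -1)) = Mul(156, Pow(Mul(Rational(35, 3), Z), -1)) = Mul(156, Mul(Rational(3, 35), Pow(Z, -1))) = Mul(Rational(468, 35), Pow(Z, -1)))
Mul(m, Pow(Function('O')(813), -1)) = Mul(241604, Pow(Mul(Rational(468, 35), Pow(813, -1)), -1)) = Mul(241604, Pow(Mul(Rational(468, 35), Rational(1, 813)), -1)) = Mul(241604, Pow(Rational(156, 9485), -1)) = Mul(241604, Rational(9485, 156)) = Rational(572903485, 39)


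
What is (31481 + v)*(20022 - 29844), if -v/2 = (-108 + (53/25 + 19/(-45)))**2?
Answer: -1471938595498/16875 ≈ -8.7226e+7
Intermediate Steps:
v = -1144141448/50625 (v = -2*(-108 + (53/25 + 19/(-45)))**2 = -2*(-108 + (53*(1/25) + 19*(-1/45)))**2 = -2*(-108 + (53/25 - 19/45))**2 = -2*(-108 + 382/225)**2 = -2*(-23918/225)**2 = -2*572070724/50625 = -1144141448/50625 ≈ -22600.)
(31481 + v)*(20022 - 29844) = (31481 - 1144141448/50625)*(20022 - 29844) = (449584177/50625)*(-9822) = -1471938595498/16875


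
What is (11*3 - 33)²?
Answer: 0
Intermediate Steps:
(11*3 - 33)² = (33 - 33)² = 0² = 0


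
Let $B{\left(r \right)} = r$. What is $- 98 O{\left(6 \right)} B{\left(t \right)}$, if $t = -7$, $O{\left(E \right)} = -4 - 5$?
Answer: $-6174$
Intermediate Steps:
$O{\left(E \right)} = -9$ ($O{\left(E \right)} = -4 - 5 = -9$)
$- 98 O{\left(6 \right)} B{\left(t \right)} = \left(-98\right) \left(-9\right) \left(-7\right) = 882 \left(-7\right) = -6174$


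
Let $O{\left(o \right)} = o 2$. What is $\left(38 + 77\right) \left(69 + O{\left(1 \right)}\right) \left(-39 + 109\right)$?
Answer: $571550$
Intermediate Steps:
$O{\left(o \right)} = 2 o$
$\left(38 + 77\right) \left(69 + O{\left(1 \right)}\right) \left(-39 + 109\right) = \left(38 + 77\right) \left(69 + 2 \cdot 1\right) \left(-39 + 109\right) = 115 \left(69 + 2\right) 70 = 115 \cdot 71 \cdot 70 = 8165 \cdot 70 = 571550$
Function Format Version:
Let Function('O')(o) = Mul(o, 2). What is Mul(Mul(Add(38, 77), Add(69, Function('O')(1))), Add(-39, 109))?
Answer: 571550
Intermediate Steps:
Function('O')(o) = Mul(2, o)
Mul(Mul(Add(38, 77), Add(69, Function('O')(1))), Add(-39, 109)) = Mul(Mul(Add(38, 77), Add(69, Mul(2, 1))), Add(-39, 109)) = Mul(Mul(115, Add(69, 2)), 70) = Mul(Mul(115, 71), 70) = Mul(8165, 70) = 571550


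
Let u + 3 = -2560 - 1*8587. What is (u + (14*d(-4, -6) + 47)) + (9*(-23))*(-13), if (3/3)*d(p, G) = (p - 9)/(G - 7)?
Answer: -8398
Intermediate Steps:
d(p, G) = (-9 + p)/(-7 + G) (d(p, G) = (p - 9)/(G - 7) = (-9 + p)/(-7 + G))
u = -11150 (u = -3 + (-2560 - 1*8587) = -3 + (-2560 - 8587) = -3 - 11147 = -11150)
(u + (14*d(-4, -6) + 47)) + (9*(-23))*(-13) = (-11150 + (14*((-9 - 4)/(-7 - 6)) + 47)) + (9*(-23))*(-13) = (-11150 + (14*(-13/(-13)) + 47)) - 207*(-13) = (-11150 + (14*(-1/13*(-13)) + 47)) + 2691 = (-11150 + (14*1 + 47)) + 2691 = (-11150 + (14 + 47)) + 2691 = (-11150 + 61) + 2691 = -11089 + 2691 = -8398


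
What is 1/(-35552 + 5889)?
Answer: -1/29663 ≈ -3.3712e-5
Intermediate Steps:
1/(-35552 + 5889) = 1/(-29663) = -1/29663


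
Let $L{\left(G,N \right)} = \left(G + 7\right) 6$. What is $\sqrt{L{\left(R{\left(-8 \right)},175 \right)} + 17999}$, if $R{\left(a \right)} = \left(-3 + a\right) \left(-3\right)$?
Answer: $\sqrt{18239} \approx 135.05$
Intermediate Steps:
$R{\left(a \right)} = 9 - 3 a$
$L{\left(G,N \right)} = 42 + 6 G$ ($L{\left(G,N \right)} = \left(7 + G\right) 6 = 42 + 6 G$)
$\sqrt{L{\left(R{\left(-8 \right)},175 \right)} + 17999} = \sqrt{\left(42 + 6 \left(9 - -24\right)\right) + 17999} = \sqrt{\left(42 + 6 \left(9 + 24\right)\right) + 17999} = \sqrt{\left(42 + 6 \cdot 33\right) + 17999} = \sqrt{\left(42 + 198\right) + 17999} = \sqrt{240 + 17999} = \sqrt{18239}$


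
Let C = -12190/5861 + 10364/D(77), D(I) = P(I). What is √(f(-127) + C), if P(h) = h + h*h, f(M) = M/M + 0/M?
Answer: √200043210211845/17600583 ≈ 0.80359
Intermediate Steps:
f(M) = 1 (f(M) = 1 + 0 = 1)
P(h) = h + h²
D(I) = I*(1 + I)
C = -6234868/17600583 (C = -12190/5861 + 10364/((77*(1 + 77))) = -12190*1/5861 + 10364/((77*78)) = -12190/5861 + 10364/6006 = -12190/5861 + 10364*(1/6006) = -12190/5861 + 5182/3003 = -6234868/17600583 ≈ -0.35424)
√(f(-127) + C) = √(1 - 6234868/17600583) = √(11365715/17600583) = √200043210211845/17600583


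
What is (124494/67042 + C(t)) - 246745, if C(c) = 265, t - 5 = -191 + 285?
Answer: -8262193833/33521 ≈ -2.4648e+5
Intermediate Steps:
t = 99 (t = 5 + (-191 + 285) = 5 + 94 = 99)
(124494/67042 + C(t)) - 246745 = (124494/67042 + 265) - 246745 = (124494*(1/67042) + 265) - 246745 = (62247/33521 + 265) - 246745 = 8945312/33521 - 246745 = -8262193833/33521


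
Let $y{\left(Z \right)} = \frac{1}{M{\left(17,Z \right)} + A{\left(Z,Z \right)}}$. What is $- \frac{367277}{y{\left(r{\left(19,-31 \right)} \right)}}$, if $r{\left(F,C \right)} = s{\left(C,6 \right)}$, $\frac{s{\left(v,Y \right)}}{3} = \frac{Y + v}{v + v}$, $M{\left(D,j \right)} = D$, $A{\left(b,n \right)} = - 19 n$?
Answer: $\frac{136259767}{62} \approx 2.1977 \cdot 10^{6}$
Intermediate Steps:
$s{\left(v,Y \right)} = \frac{3 \left(Y + v\right)}{2 v}$ ($s{\left(v,Y \right)} = 3 \frac{Y + v}{v + v} = 3 \frac{Y + v}{2 v} = \frac{3 \left(Y + v\right)}{2 v}$)
$r{\left(F,C \right)} = \frac{3 \left(6 + C\right)}{2 C}$
$y{\left(Z \right)} = \frac{1}{17 - 19 Z}$
$- \frac{367277}{y{\left(r{\left(19,-31 \right)} \right)}} = - \frac{367277}{\left(-1\right) \frac{1}{-17 + 19 \left(\frac{3}{2} + \frac{9}{-31}\right)}} = - \frac{367277}{\left(-1\right) \frac{1}{-17 + 19 \left(\frac{3}{2} + 9 \left(- \frac{1}{31}\right)\right)}} = - \frac{367277}{\left(-1\right) \frac{1}{-17 + 19 \left(\frac{3}{2} - \frac{9}{31}\right)}} = - \frac{367277}{\left(-1\right) \frac{1}{-17 + 19 \cdot \frac{75}{62}}} = - \frac{367277}{\left(-1\right) \frac{1}{-17 + \frac{1425}{62}}} = - \frac{367277}{\left(-1\right) \frac{1}{\frac{371}{62}}} = - \frac{367277}{\left(-1\right) \frac{62}{371}} = - \frac{367277}{- \frac{62}{371}} = \left(-367277\right) \left(- \frac{371}{62}\right) = \frac{136259767}{62}$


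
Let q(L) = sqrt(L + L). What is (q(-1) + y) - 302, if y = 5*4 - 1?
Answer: -283 + I*sqrt(2) ≈ -283.0 + 1.4142*I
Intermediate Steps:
q(L) = sqrt(2)*sqrt(L) (q(L) = sqrt(2*L) = sqrt(2)*sqrt(L))
y = 19 (y = 20 - 1 = 19)
(q(-1) + y) - 302 = (sqrt(2)*sqrt(-1) + 19) - 302 = (sqrt(2)*I + 19) - 302 = (I*sqrt(2) + 19) - 302 = (19 + I*sqrt(2)) - 302 = -283 + I*sqrt(2)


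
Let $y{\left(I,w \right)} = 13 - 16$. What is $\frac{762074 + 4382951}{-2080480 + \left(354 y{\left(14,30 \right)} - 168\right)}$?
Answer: $- \frac{1029005}{416342} \approx -2.4715$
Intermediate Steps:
$y{\left(I,w \right)} = -3$ ($y{\left(I,w \right)} = 13 - 16 = -3$)
$\frac{762074 + 4382951}{-2080480 + \left(354 y{\left(14,30 \right)} - 168\right)} = \frac{762074 + 4382951}{-2080480 + \left(354 \left(-3\right) - 168\right)} = \frac{5145025}{-2080480 - 1230} = \frac{5145025}{-2081710} = 5145025 \left(- \frac{1}{2081710}\right) = - \frac{1029005}{416342}$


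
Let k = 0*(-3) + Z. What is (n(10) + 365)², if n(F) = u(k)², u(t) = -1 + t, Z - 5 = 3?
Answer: 171396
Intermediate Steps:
Z = 8 (Z = 5 + 3 = 8)
k = 8 (k = 0*(-3) + 8 = 0 + 8 = 8)
n(F) = 49 (n(F) = (-1 + 8)² = 7² = 49)
(n(10) + 365)² = (49 + 365)² = 414² = 171396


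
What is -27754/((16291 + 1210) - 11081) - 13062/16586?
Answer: -136046471/26620530 ≈ -5.1106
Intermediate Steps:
-27754/((16291 + 1210) - 11081) - 13062/16586 = -27754/(17501 - 11081) - 13062*1/16586 = -27754/6420 - 6531/8293 = -27754*1/6420 - 6531/8293 = -13877/3210 - 6531/8293 = -136046471/26620530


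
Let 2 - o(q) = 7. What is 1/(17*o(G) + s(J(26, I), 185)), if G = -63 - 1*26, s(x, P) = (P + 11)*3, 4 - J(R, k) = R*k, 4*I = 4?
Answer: 1/503 ≈ 0.0019881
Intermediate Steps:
I = 1 (I = (¼)*4 = 1)
J(R, k) = 4 - R*k
s(x, P) = 33 + 3*P (s(x, P) = (11 + P)*3 = 33 + 3*P)
G = -89 (G = -63 - 26 = -89)
o(q) = -5 (o(q) = 2 - 1*7 = 2 - 7 = -5)
1/(17*o(G) + s(J(26, I), 185)) = 1/(17*(-5) + (33 + 3*185)) = 1/(-85 + (33 + 555)) = 1/(-85 + 588) = 1/503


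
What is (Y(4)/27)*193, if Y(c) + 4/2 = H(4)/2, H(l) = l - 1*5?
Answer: -965/54 ≈ -17.870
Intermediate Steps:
H(l) = -5 + l (H(l) = l - 5 = -5 + l)
Y(c) = -5/2 (Y(c) = -2 + (-5 + 4)/2 = -2 - 1*1/2 = -2 - 1/2 = -5/2)
(Y(4)/27)*193 = -5/2/27*193 = -5/2*1/27*193 = -5/54*193 = -965/54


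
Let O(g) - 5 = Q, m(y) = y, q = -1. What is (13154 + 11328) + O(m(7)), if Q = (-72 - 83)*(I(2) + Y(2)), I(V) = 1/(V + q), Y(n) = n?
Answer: 24022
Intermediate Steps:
I(V) = 1/(-1 + V) (I(V) = 1/(V - 1) = 1/(-1 + V))
Q = -465 (Q = (-72 - 83)*(1/(-1 + 2) + 2) = -155*(1/1 + 2) = -155*(1 + 2) = -155*3 = -465)
O(g) = -460 (O(g) = 5 - 465 = -460)
(13154 + 11328) + O(m(7)) = (13154 + 11328) - 460 = 24482 - 460 = 24022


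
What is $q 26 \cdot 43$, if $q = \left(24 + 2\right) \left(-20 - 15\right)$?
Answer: $-1017380$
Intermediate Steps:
$q = -910$ ($q = 26 \left(-35\right) = -910$)
$q 26 \cdot 43 = \left(-910\right) 26 \cdot 43 = \left(-23660\right) 43 = -1017380$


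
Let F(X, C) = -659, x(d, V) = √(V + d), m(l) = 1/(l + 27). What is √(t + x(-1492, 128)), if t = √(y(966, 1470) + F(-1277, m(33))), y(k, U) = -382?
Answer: √I*√(√1041 + 2*√341) ≈ 5.882 + 5.882*I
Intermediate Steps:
m(l) = 1/(27 + l)
t = I*√1041 (t = √(-382 - 659) = √(-1041) = I*√1041 ≈ 32.265*I)
√(t + x(-1492, 128)) = √(I*√1041 + √(128 - 1492)) = √(I*√1041 + √(-1364)) = √(I*√1041 + 2*I*√341)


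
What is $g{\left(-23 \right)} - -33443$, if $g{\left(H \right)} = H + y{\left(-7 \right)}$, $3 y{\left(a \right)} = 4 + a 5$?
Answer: $\frac{100229}{3} \approx 33410.0$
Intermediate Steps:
$y{\left(a \right)} = \frac{4}{3} + \frac{5 a}{3}$ ($y{\left(a \right)} = \frac{4 + a 5}{3} = \frac{4 + 5 a}{3} = \frac{4}{3} + \frac{5 a}{3}$)
$g{\left(H \right)} = - \frac{31}{3} + H$ ($g{\left(H \right)} = H + \left(\frac{4}{3} + \frac{5}{3} \left(-7\right)\right) = H + \left(\frac{4}{3} - \frac{35}{3}\right) = H - \frac{31}{3} = - \frac{31}{3} + H$)
$g{\left(-23 \right)} - -33443 = \left(- \frac{31}{3} - 23\right) - -33443 = - \frac{100}{3} + 33443 = \frac{100229}{3}$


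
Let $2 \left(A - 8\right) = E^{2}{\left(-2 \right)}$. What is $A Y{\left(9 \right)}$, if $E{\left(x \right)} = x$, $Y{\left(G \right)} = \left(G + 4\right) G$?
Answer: $1170$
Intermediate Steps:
$Y{\left(G \right)} = G \left(4 + G\right)$ ($Y{\left(G \right)} = \left(4 + G\right) G = G \left(4 + G\right)$)
$A = 10$ ($A = 8 + \frac{\left(-2\right)^{2}}{2} = 8 + \frac{1}{2} \cdot 4 = 8 + 2 = 10$)
$A Y{\left(9 \right)} = 10 \cdot 9 \left(4 + 9\right) = 10 \cdot 9 \cdot 13 = 10 \cdot 117 = 1170$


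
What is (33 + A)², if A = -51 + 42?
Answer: 576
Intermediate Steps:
A = -9
(33 + A)² = (33 - 9)² = 24² = 576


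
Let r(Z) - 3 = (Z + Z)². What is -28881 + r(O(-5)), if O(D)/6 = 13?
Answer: -4542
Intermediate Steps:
O(D) = 78 (O(D) = 6*13 = 78)
r(Z) = 3 + 4*Z² (r(Z) = 3 + (Z + Z)² = 3 + (2*Z)² = 3 + 4*Z²)
-28881 + r(O(-5)) = -28881 + (3 + 4*78²) = -28881 + (3 + 4*6084) = -28881 + (3 + 24336) = -28881 + 24339 = -4542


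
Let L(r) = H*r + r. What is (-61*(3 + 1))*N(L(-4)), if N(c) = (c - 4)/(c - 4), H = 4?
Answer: -244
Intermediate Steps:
L(r) = 5*r (L(r) = 4*r + r = 5*r)
N(c) = 1 (N(c) = (-4 + c)/(-4 + c) = 1)
(-61*(3 + 1))*N(L(-4)) = -61*(3 + 1)*1 = -61*4*1 = -244*1 = -244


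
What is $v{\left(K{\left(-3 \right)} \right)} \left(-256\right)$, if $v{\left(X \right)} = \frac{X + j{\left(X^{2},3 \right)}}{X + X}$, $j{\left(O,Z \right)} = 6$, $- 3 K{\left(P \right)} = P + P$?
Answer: $-512$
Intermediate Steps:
$K{\left(P \right)} = - \frac{2 P}{3}$ ($K{\left(P \right)} = - \frac{P + P}{3} = - \frac{2 P}{3}$)
$v{\left(X \right)} = \frac{6 + X}{2 X}$ ($v{\left(X \right)} = \frac{X + 6}{X + X} = \frac{6 + X}{2 X}$)
$v{\left(K{\left(-3 \right)} \right)} \left(-256\right) = \frac{6 - -2}{2 \left(\left(- \frac{2}{3}\right) \left(-3\right)\right)} \left(-256\right) = \frac{6 + 2}{2 \cdot 2} \left(-256\right) = \frac{1}{2} \cdot \frac{1}{2} \cdot 8 \left(-256\right) = 2 \left(-256\right) = -512$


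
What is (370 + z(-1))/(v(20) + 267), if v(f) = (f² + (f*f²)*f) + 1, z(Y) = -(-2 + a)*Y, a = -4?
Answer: 91/40167 ≈ 0.0022655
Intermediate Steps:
z(Y) = 6*Y (z(Y) = -(-2 - 4)*Y = -(-6)*Y = 6*Y)
v(f) = 1 + f² + f⁴ (v(f) = (f² + f³*f) + 1 = (f² + f⁴) + 1 = 1 + f² + f⁴)
(370 + z(-1))/(v(20) + 267) = (370 + 6*(-1))/((1 + 20² + 20⁴) + 267) = (370 - 6)/((1 + 400 + 160000) + 267) = 364/(160401 + 267) = 364/160668 = 364*(1/160668) = 91/40167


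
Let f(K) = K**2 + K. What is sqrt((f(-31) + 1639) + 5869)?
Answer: sqrt(8438) ≈ 91.859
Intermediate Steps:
f(K) = K + K**2
sqrt((f(-31) + 1639) + 5869) = sqrt((-31*(1 - 31) + 1639) + 5869) = sqrt((-31*(-30) + 1639) + 5869) = sqrt((930 + 1639) + 5869) = sqrt(2569 + 5869) = sqrt(8438)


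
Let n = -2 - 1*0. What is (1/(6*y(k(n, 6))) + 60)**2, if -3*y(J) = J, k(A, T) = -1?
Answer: 14641/4 ≈ 3660.3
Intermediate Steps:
n = -2 (n = -2 + 0 = -2)
y(J) = -J/3
(1/(6*y(k(n, 6))) + 60)**2 = (1/(6*(-1/3*(-1))) + 60)**2 = (1/(6*(1/3)) + 60)**2 = (1/2 + 60)**2 = (121/2)**2 = 14641/4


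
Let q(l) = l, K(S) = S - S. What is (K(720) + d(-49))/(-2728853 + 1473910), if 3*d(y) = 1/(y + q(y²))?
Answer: -1/8854877808 ≈ -1.1293e-10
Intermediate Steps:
K(S) = 0
d(y) = 1/(3*(y + y²))
(K(720) + d(-49))/(-2728853 + 1473910) = (0 + (⅓)/(-49*(1 - 49)))/(-2728853 + 1473910) = (0 + (⅓)*(-1/49)/(-48))/(-1254943) = (0 + (⅓)*(-1/49)*(-1/48))*(-1/1254943) = (0 + 1/7056)*(-1/1254943) = (1/7056)*(-1/1254943) = -1/8854877808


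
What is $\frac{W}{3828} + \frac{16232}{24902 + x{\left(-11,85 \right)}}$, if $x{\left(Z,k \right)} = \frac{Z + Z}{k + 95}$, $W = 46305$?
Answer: $\frac{36456526395}{2859731644} \approx 12.748$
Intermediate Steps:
$x{\left(Z,k \right)} = \frac{2 Z}{95 + k}$
$\frac{W}{3828} + \frac{16232}{24902 + x{\left(-11,85 \right)}} = \frac{46305}{3828} + \frac{16232}{24902 + 2 \left(-11\right) \frac{1}{95 + 85}} = 46305 \cdot \frac{1}{3828} + \frac{16232}{24902 + 2 \left(-11\right) \frac{1}{180}} = \frac{15435}{1276} + \frac{16232}{24902 + 2 \left(-11\right) \frac{1}{180}} = \frac{15435}{1276} + \frac{16232}{24902 - \frac{11}{90}} = \frac{15435}{1276} + \frac{16232}{\frac{2241169}{90}} = \frac{15435}{1276} + 16232 \cdot \frac{90}{2241169} = \frac{15435}{1276} + \frac{1460880}{2241169} = \frac{36456526395}{2859731644}$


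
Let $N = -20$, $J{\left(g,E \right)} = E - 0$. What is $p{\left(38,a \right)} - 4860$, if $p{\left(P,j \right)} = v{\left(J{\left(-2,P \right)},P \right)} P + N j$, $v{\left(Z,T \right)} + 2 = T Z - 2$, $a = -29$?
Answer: $50440$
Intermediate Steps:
$J{\left(g,E \right)} = E$ ($J{\left(g,E \right)} = E + 0 = E$)
$v{\left(Z,T \right)} = -4 + T Z$ ($v{\left(Z,T \right)} = -2 + \left(T Z - 2\right) = -2 + \left(-2 + T Z\right) = -4 + T Z$)
$p{\left(P,j \right)} = - 20 j + P \left(-4 + P^{2}\right)$ ($p{\left(P,j \right)} = \left(-4 + P P\right) P - 20 j = \left(-4 + P^{2}\right) P - 20 j = P \left(-4 + P^{2}\right) - 20 j = - 20 j + P \left(-4 + P^{2}\right)$)
$p{\left(38,a \right)} - 4860 = \left(\left(-20\right) \left(-29\right) + 38 \left(-4 + 38^{2}\right)\right) - 4860 = \left(580 + 38 \left(-4 + 1444\right)\right) - 4860 = \left(580 + 38 \cdot 1440\right) - 4860 = \left(580 + 54720\right) - 4860 = 55300 - 4860 = 50440$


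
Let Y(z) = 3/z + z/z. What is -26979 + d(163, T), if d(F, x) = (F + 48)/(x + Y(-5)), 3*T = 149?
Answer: -20258064/751 ≈ -26975.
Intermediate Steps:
T = 149/3 (T = (1/3)*149 = 149/3 ≈ 49.667)
Y(z) = 1 + 3/z (Y(z) = 3/z + 1 = 1 + 3/z)
d(F, x) = (48 + F)/(2/5 + x) (d(F, x) = (F + 48)/(x + (3 - 5)/(-5)) = (48 + F)/(x - 1/5*(-2)) = (48 + F)/(x + 2/5) = (48 + F)/(2/5 + x))
-26979 + d(163, T) = -26979 + 5*(48 + 163)/(2 + 5*(149/3)) = -26979 + 5*211/(2 + 745/3) = -26979 + 5*211/(751/3) = -26979 + 5*(3/751)*211 = -26979 + 3165/751 = -20258064/751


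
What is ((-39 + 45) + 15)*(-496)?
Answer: -10416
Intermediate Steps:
((-39 + 45) + 15)*(-496) = (6 + 15)*(-496) = 21*(-496) = -10416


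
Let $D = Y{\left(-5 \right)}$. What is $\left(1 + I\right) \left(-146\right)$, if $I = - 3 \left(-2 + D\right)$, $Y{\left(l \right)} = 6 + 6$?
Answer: $4234$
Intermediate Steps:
$Y{\left(l \right)} = 12$
$D = 12$
$I = -30$ ($I = - 3 \left(-2 + 12\right) = \left(-3\right) 10 = -30$)
$\left(1 + I\right) \left(-146\right) = \left(1 - 30\right) \left(-146\right) = \left(-29\right) \left(-146\right) = 4234$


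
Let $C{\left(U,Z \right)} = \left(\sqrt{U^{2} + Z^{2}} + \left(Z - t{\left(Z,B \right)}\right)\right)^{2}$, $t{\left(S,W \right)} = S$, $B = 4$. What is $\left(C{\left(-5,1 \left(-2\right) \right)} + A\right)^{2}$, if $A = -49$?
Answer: $400$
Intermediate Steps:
$C{\left(U,Z \right)} = U^{2} + Z^{2}$ ($C{\left(U,Z \right)} = \left(\sqrt{U^{2} + Z^{2}} + \left(Z - Z\right)\right)^{2} = \left(\sqrt{U^{2} + Z^{2}} + 0\right)^{2} = \left(\sqrt{U^{2} + Z^{2}}\right)^{2} = U^{2} + Z^{2}$)
$\left(C{\left(-5,1 \left(-2\right) \right)} + A\right)^{2} = \left(\left(\left(-5\right)^{2} + \left(1 \left(-2\right)\right)^{2}\right) - 49\right)^{2} = \left(\left(25 + \left(-2\right)^{2}\right) - 49\right)^{2} = \left(\left(25 + 4\right) - 49\right)^{2} = \left(29 - 49\right)^{2} = \left(-20\right)^{2} = 400$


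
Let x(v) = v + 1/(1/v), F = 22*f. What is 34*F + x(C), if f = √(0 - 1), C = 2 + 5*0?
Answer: 4 + 748*I ≈ 4.0 + 748.0*I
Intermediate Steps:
C = 2 (C = 2 + 0 = 2)
f = I (f = √(-1) = I ≈ 1.0*I)
F = 22*I ≈ 22.0*I
x(v) = 2*v (x(v) = v + v = 2*v)
34*F + x(C) = 34*(22*I) + 2*2 = 748*I + 4 = 4 + 748*I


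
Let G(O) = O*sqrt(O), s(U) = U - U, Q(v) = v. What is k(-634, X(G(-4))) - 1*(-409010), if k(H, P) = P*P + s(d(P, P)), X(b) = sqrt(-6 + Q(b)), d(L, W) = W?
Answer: 409004 - 8*I ≈ 4.09e+5 - 8.0*I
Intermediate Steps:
s(U) = 0
G(O) = O**(3/2)
X(b) = sqrt(-6 + b)
k(H, P) = P**2 (k(H, P) = P*P + 0 = P**2 + 0 = P**2)
k(-634, X(G(-4))) - 1*(-409010) = (sqrt(-6 + (-4)**(3/2)))**2 - 1*(-409010) = (sqrt(-6 - 8*I))**2 + 409010 = (2*sqrt(2)*(1/2 - I))**2 + 409010 = 8*(1/2 - I)**2 + 409010 = 409010 + 8*(1/2 - I)**2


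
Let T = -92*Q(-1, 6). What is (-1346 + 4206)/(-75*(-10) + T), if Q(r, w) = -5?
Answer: 26/11 ≈ 2.3636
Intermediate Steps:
T = 460 (T = -92*(-5) = 460)
(-1346 + 4206)/(-75*(-10) + T) = (-1346 + 4206)/(-75*(-10) + 460) = 2860/(750 + 460) = 2860/1210 = 2860*(1/1210) = 26/11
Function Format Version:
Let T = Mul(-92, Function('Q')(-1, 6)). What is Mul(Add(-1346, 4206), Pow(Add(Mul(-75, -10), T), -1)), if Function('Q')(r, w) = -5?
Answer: Rational(26, 11) ≈ 2.3636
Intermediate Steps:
T = 460 (T = Mul(-92, -5) = 460)
Mul(Add(-1346, 4206), Pow(Add(Mul(-75, -10), T), -1)) = Mul(Add(-1346, 4206), Pow(Add(Mul(-75, -10), 460), -1)) = Mul(2860, Pow(Add(750, 460), -1)) = Mul(2860, Pow(1210, -1)) = Mul(2860, Rational(1, 1210)) = Rational(26, 11)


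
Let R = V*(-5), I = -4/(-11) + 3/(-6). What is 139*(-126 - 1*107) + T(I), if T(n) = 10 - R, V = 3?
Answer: -32362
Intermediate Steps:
I = -3/22 (I = -4*(-1/11) + 3*(-⅙) = 4/11 - ½ = -3/22 ≈ -0.13636)
R = -15 (R = 3*(-5) = -15)
T(n) = 25 (T(n) = 10 - 1*(-15) = 10 + 15 = 25)
139*(-126 - 1*107) + T(I) = 139*(-126 - 1*107) + 25 = 139*(-126 - 107) + 25 = 139*(-233) + 25 = -32387 + 25 = -32362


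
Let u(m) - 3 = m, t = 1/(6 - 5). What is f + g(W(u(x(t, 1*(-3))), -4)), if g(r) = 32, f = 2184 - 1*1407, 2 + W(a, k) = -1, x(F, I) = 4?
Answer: 809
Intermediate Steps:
t = 1 (t = 1/1 = 1)
u(m) = 3 + m
W(a, k) = -3 (W(a, k) = -2 - 1 = -3)
f = 777 (f = 2184 - 1407 = 777)
f + g(W(u(x(t, 1*(-3))), -4)) = 777 + 32 = 809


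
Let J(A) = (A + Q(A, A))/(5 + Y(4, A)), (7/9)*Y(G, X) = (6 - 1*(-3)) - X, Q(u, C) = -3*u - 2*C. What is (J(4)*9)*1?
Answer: -63/5 ≈ -12.600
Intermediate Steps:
Y(G, X) = 81/7 - 9*X/7 (Y(G, X) = 9*((6 - 1*(-3)) - X)/7 = 9*((6 + 3) - X)/7 = 9*(9 - X)/7 = 81/7 - 9*X/7)
J(A) = -4*A/(116/7 - 9*A/7) (J(A) = (A + (-3*A - 2*A))/(5 + (81/7 - 9*A/7)) = (A - 5*A)/(116/7 - 9*A/7) = (-4*A)/(116/7 - 9*A/7) = -4*A/(116/7 - 9*A/7))
(J(4)*9)*1 = ((28*4/(-116 + 9*4))*9)*1 = ((28*4/(-116 + 36))*9)*1 = ((28*4/(-80))*9)*1 = ((28*4*(-1/80))*9)*1 = -7/5*9*1 = -63/5*1 = -63/5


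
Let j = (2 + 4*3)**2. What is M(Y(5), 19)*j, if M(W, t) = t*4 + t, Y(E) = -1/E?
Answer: 18620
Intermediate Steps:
j = 196 (j = (2 + 12)**2 = 14**2 = 196)
M(W, t) = 5*t (M(W, t) = 4*t + t = 5*t)
M(Y(5), 19)*j = (5*19)*196 = 95*196 = 18620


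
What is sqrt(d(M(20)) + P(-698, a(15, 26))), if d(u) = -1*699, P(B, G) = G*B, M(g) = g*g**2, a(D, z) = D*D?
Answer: I*sqrt(157749) ≈ 397.18*I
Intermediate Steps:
a(D, z) = D**2
M(g) = g**3
P(B, G) = B*G
d(u) = -699
sqrt(d(M(20)) + P(-698, a(15, 26))) = sqrt(-699 - 698*15**2) = sqrt(-699 - 698*225) = sqrt(-699 - 157050) = sqrt(-157749) = I*sqrt(157749)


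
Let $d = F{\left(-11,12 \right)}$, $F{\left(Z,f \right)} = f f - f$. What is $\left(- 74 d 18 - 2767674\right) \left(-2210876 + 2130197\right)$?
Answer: $237478475142$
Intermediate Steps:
$F{\left(Z,f \right)} = f^{2} - f$
$d = 132$ ($d = 12 \left(-1 + 12\right) = 12 \cdot 11 = 132$)
$\left(- 74 d 18 - 2767674\right) \left(-2210876 + 2130197\right) = \left(\left(-74\right) 132 \cdot 18 - 2767674\right) \left(-2210876 + 2130197\right) = \left(\left(-9768\right) 18 - 2767674\right) \left(-80679\right) = \left(-175824 - 2767674\right) \left(-80679\right) = \left(-2943498\right) \left(-80679\right) = 237478475142$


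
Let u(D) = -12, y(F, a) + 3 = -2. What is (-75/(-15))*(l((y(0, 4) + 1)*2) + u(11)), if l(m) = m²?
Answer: 260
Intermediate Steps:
y(F, a) = -5 (y(F, a) = -3 - 2 = -5)
(-75/(-15))*(l((y(0, 4) + 1)*2) + u(11)) = (-75/(-15))*(((-5 + 1)*2)² - 12) = (-75*(-1/15))*((-4*2)² - 12) = 5*((-8)² - 12) = 5*(64 - 12) = 5*52 = 260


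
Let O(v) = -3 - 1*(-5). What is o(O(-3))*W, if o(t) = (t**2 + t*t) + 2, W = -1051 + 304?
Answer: -7470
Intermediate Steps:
O(v) = 2 (O(v) = -3 + 5 = 2)
W = -747
o(t) = 2 + 2*t**2 (o(t) = (t**2 + t**2) + 2 = 2*t**2 + 2 = 2 + 2*t**2)
o(O(-3))*W = (2 + 2*2**2)*(-747) = (2 + 2*4)*(-747) = (2 + 8)*(-747) = 10*(-747) = -7470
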